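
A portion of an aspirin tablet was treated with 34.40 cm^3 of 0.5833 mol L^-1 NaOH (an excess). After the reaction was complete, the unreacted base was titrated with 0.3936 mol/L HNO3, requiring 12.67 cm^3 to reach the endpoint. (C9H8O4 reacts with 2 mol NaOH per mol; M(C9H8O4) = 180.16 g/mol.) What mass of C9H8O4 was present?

1.36 g

Total n(NaOH) added = 0.5833 x 0.03440 = 0.02007 mol.
n(HNO3) used = 0.3936 x 0.01267 = 0.004987 mol, which equals the excess n(NaOH).
So n(NaOH) consumed by the sample = 0.02007 - 0.004987 = 0.01508 mol.
n(C9H8O4) = 0.01508 / 2 = 0.007539 mol.
mass = 0.007539 mol x 180.16 g/mol = 1.36 g.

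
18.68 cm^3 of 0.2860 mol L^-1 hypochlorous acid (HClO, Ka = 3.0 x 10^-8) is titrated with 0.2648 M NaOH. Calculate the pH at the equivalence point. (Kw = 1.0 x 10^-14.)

10.33

n(HClO) = 0.2860 x 0.01868 = 0.005342 mol; V(NaOH) at equivalence = 0.005342/0.2648 = 0.02018 L.
At equivalence all the acid is converted to ClO-; total volume = 0.01868 + 0.02018 = 0.03886 L, so [ClO-] = 0.005342/0.03886 = 0.1375 M.
Kb = Kw/Ka = 1.0e-14 / 3.0 x 10^-8 = 3.33e-7.
[OH^-] = sqrt(Kb x [ClO-]) = sqrt(3.33e-7 x 0.1375) = 0.000214 M.
pOH = 3.67, so pH = 14.00 - 3.67 = 10.33.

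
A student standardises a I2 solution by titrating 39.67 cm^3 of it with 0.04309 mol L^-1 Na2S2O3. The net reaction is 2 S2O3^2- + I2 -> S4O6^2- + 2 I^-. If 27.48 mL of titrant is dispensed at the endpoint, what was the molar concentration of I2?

0.0149 M

n(Na2S2O3) = 0.04309 x 0.02748 = 0.001184 mol.
From the balanced equation, 2 mol Na2S2O3 reacts with 1 mol I2, so n(I2) = 0.001184 x 1/2 = 0.0005921 mol.
[I2] = 0.0005921 / 0.03967 L = 0.0149 M.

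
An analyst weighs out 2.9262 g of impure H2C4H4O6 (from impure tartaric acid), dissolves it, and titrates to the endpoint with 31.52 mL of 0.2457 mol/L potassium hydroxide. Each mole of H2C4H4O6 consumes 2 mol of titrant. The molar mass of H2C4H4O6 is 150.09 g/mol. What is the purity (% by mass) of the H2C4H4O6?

19.9%

n(KOH) = 0.2457 x 0.03152 = 0.007744 mol.
n(H2C4H4O6) = 0.007744 / 2 = 0.003872 mol.
mass of H2C4H4O6 = 0.003872 x 150.09 = 0.5812 g.
% purity = 0.5812 / 2.9262 x 100 = 19.9%.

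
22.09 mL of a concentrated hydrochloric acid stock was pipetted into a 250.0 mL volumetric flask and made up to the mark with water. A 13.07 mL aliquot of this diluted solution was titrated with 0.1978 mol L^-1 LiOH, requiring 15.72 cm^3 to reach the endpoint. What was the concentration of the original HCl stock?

n(LiOH) = 0.1978 x 0.01572 = 0.003109 mol.
n(HCl) in the aliquot = 0.003109 mol.
[diluted HCl] = 0.003109 / 0.01307 = 0.2379 M.
Dilution factor = 250.0/22.09 = 11.32, so [stock] = 0.2379 x 11.32 = 2.69 M.

2.69 M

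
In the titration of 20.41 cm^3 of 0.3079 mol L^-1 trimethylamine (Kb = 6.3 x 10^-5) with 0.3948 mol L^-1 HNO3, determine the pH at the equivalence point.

n((CH3)3N) = 0.3079 x 0.02041 = 0.006284 mol; V(HNO3) at equivalence = 0.006284/0.3948 = 0.01592 L.
At equivalence the base is fully converted to (CH3)3NH+; total volume = 0.03633 L, so [(CH3)3NH+] = 0.006284/0.03633 = 0.1730 M.
Ka((CH3)3NH+) = Kw/Kb = 1.0e-14 / 6.3 x 10^-5 = 1.59e-10.
[H^+] = sqrt(Ka x [(CH3)3NH+]) = sqrt(1.59e-10 x 0.1730) = 5.24e-6 M.
pH = -log(5.24e-6) = 5.28.

5.28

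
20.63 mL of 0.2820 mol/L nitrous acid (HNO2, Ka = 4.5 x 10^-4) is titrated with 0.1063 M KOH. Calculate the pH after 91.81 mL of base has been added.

n(acid) = 0.2820 x 0.02063 = 0.005818 mol; n(KOH) added = 0.1063 x 0.09181 = 0.009759 mol.
Base is in excess by 0.009759 - 0.005818 = 0.003942 mol in a total volume of 0.1124 L.
[OH^-] = 0.003942/0.1124 = 0.03506 M, so pOH = 1.46 and pH = 14.00 - 1.46 = 12.54.

12.54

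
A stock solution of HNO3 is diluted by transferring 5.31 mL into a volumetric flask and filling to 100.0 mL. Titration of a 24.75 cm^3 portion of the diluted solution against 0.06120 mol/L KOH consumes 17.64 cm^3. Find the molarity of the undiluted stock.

0.821 M

n(KOH) = 0.06120 x 0.01764 = 0.001080 mol.
n(HNO3) in the aliquot = 0.001080 mol.
[diluted HNO3] = 0.001080 / 0.02475 = 0.04362 M.
Dilution factor = 100.0/5.310 = 18.83, so [stock] = 0.04362 x 18.83 = 0.821 M.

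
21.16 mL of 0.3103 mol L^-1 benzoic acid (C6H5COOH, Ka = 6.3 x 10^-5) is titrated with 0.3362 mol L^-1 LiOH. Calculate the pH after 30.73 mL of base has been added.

n(acid) = 0.3103 x 0.02116 = 0.006566 mol; n(LiOH) added = 0.3362 x 0.03073 = 0.01033 mol.
Base is in excess by 0.01033 - 0.006566 = 0.003765 mol in a total volume of 0.05189 L.
[OH^-] = 0.003765/0.05189 = 0.07257 M, so pOH = 1.14 and pH = 14.00 - 1.14 = 12.86.

12.86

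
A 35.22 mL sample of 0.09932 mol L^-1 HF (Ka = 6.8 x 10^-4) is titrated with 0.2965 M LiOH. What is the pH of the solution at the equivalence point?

n(HF) = 0.09932 x 0.03522 = 0.003498 mol; V(LiOH) at equivalence = 0.003498/0.2965 = 0.01180 L.
At equivalence all the acid is converted to F-; total volume = 0.03522 + 0.01180 = 0.04702 L, so [F-] = 0.003498/0.04702 = 0.07440 M.
Kb = Kw/Ka = 1.0e-14 / 6.8 x 10^-4 = 1.47e-11.
[OH^-] = sqrt(Kb x [F-]) = sqrt(1.47e-11 x 0.07440) = 1.05e-6 M.
pOH = 5.98, so pH = 14.00 - 5.98 = 8.02.

8.02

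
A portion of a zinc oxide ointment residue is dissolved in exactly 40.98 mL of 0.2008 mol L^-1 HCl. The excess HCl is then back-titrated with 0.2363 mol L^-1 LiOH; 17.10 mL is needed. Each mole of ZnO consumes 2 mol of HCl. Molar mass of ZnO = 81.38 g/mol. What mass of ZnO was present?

Total n(HCl) added = 0.2008 x 0.04098 = 0.008229 mol.
n(LiOH) used = 0.2363 x 0.01710 = 0.004041 mol, which equals the excess n(HCl).
So n(HCl) consumed by the sample = 0.008229 - 0.004041 = 0.004188 mol.
n(ZnO) = 0.004188 / 2 = 0.002094 mol.
mass = 0.002094 mol x 81.38 g/mol = 0.170 g.

0.170 g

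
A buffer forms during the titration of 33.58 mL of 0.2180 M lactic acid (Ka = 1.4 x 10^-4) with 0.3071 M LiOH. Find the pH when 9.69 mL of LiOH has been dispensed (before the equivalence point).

3.69

Initial n(HC3H5O3) = 0.2180 x 0.03358 = 0.007320 mol.
n(LiOH) added = 0.3071 x 0.009690 = 0.002976 mol, converting that many moles of HC3H5O3 to C3H5O3-.
Remaining n(HC3H5O3) = 0.004345 mol; n(C3H5O3-) = 0.002976 mol.
By Henderson-Hasselbalch, pH = pKa + log([A^-]/[HA]) = 3.85 + log(0.002976/0.004345) = 3.85 + (-0.16) = 3.69.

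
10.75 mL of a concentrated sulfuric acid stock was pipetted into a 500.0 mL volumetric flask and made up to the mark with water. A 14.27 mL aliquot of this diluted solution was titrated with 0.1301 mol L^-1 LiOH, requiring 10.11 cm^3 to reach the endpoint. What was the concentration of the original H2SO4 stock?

2.14 M

n(LiOH) = 0.1301 x 0.01011 = 0.001315 mol.
n(H2SO4) in the aliquot = 0.001315 x 1/2 = 0.0006577 mol.
[diluted H2SO4] = 0.0006577 / 0.01427 = 0.04609 M.
Dilution factor = 500.0/10.75 = 46.51, so [stock] = 0.04609 x 46.51 = 2.14 M.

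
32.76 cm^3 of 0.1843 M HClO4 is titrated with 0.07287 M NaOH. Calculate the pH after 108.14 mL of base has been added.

12.12

n(acid) = 0.1843 x 0.03276 = 0.006038 mol; n(NaOH) added = 0.07287 x 0.1081 = 0.007880 mol.
Base is in excess by 0.007880 - 0.006038 = 0.001842 mol in a total volume of 0.1409 L.
[OH^-] = 0.001842/0.1409 = 0.01308 M, so pOH = 1.88 and pH = 14.00 - 1.88 = 12.12.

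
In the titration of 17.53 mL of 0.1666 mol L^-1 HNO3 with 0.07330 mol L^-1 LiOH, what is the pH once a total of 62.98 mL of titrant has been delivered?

12.32

n(acid) = 0.1666 x 0.01753 = 0.002920 mol; n(LiOH) added = 0.07330 x 0.06298 = 0.004616 mol.
Base is in excess by 0.004616 - 0.002920 = 0.001696 mol in a total volume of 0.08051 L.
[OH^-] = 0.001696/0.08051 = 0.02106 M, so pOH = 1.68 and pH = 14.00 - 1.68 = 12.32.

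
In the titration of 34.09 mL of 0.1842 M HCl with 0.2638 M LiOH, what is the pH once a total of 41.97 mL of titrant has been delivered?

12.80

n(acid) = 0.1842 x 0.03409 = 0.006279 mol; n(LiOH) added = 0.2638 x 0.04197 = 0.01107 mol.
Base is in excess by 0.01107 - 0.006279 = 0.004792 mol in a total volume of 0.07606 L.
[OH^-] = 0.004792/0.07606 = 0.06301 M, so pOH = 1.20 and pH = 14.00 - 1.20 = 12.80.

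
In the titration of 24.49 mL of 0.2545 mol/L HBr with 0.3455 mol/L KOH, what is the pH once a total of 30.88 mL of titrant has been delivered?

12.90

n(acid) = 0.2545 x 0.02449 = 0.006233 mol; n(KOH) added = 0.3455 x 0.03088 = 0.01067 mol.
Base is in excess by 0.01067 - 0.006233 = 0.004436 mol in a total volume of 0.05537 L.
[OH^-] = 0.004436/0.05537 = 0.08012 M, so pOH = 1.10 and pH = 14.00 - 1.10 = 12.90.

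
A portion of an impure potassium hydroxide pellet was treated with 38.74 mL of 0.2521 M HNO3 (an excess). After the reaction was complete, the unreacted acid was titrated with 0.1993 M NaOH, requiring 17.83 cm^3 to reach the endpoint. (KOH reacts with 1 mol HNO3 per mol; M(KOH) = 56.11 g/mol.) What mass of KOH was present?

Total n(HNO3) added = 0.2521 x 0.03874 = 0.009766 mol.
n(NaOH) used = 0.1993 x 0.01783 = 0.003554 mol, which equals the excess n(HNO3).
So n(HNO3) consumed by the sample = 0.009766 - 0.003554 = 0.006213 mol.
n(KOH) = 0.006213 / 1 = 0.006213 mol.
mass = 0.006213 mol x 56.11 g/mol = 0.349 g.

0.349 g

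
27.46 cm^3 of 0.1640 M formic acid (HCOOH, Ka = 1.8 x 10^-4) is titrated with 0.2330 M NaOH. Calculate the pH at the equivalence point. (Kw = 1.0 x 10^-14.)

8.36

n(HCOOH) = 0.1640 x 0.02746 = 0.004503 mol; V(NaOH) at equivalence = 0.004503/0.2330 = 0.01933 L.
At equivalence all the acid is converted to HCOO-; total volume = 0.02746 + 0.01933 = 0.04679 L, so [HCOO-] = 0.004503/0.04679 = 0.09625 M.
Kb = Kw/Ka = 1.0e-14 / 1.8 x 10^-4 = 5.56e-11.
[OH^-] = sqrt(Kb x [HCOO-]) = sqrt(5.56e-11 x 0.09625) = 2.31e-6 M.
pOH = 5.64, so pH = 14.00 - 5.64 = 8.36.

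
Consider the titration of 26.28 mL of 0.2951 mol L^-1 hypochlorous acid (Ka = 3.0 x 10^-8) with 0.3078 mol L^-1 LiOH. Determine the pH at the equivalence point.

n(HClO) = 0.2951 x 0.02628 = 0.007755 mol; V(LiOH) at equivalence = 0.007755/0.3078 = 0.02520 L.
At equivalence all the acid is converted to ClO-; total volume = 0.02628 + 0.02520 = 0.05148 L, so [ClO-] = 0.007755/0.05148 = 0.1507 M.
Kb = Kw/Ka = 1.0e-14 / 3.0 x 10^-8 = 3.33e-7.
[OH^-] = sqrt(Kb x [ClO-]) = sqrt(3.33e-7 x 0.1507) = 0.000224 M.
pOH = 3.65, so pH = 14.00 - 3.65 = 10.35.

10.35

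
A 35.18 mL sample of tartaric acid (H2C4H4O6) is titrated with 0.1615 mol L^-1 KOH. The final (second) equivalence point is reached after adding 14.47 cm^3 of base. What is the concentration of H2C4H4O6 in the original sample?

0.0332 M

n(KOH) = 0.1615 x 0.01447 = 0.002337 mol.
At the final (second) equivalence point, 2 mol OH^- react per mol H2C4H4O6, so n(H2C4H4O6) = 0.002337 / 2 = 0.001168 mol.
[H2C4H4O6] = 0.001168 / 0.03518 L = 0.0332 M.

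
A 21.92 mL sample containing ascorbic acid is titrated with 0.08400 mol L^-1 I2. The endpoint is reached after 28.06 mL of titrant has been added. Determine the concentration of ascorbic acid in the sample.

0.108 M

n(I2) = 0.08400 x 0.02806 = 0.002357 mol.
From the balanced equation, 1 mol I2 reacts with 1 mol ascorbic acid, so n(ascorbic acid) = 0.002357 x 1/1 = 0.002357 mol.
[ascorbic acid] = 0.002357 / 0.02192 L = 0.108 M.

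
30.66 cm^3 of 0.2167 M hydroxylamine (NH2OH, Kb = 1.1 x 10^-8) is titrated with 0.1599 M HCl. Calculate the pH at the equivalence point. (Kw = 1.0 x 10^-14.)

3.54

n(NH2OH) = 0.2167 x 0.03066 = 0.006644 mol; V(HCl) at equivalence = 0.006644/0.1599 = 0.04155 L.
At equivalence the base is fully converted to NH3OH+; total volume = 0.07221 L, so [NH3OH+] = 0.006644/0.07221 = 0.09201 M.
Ka(NH3OH+) = Kw/Kb = 1.0e-14 / 1.1 x 10^-8 = 9.09e-7.
[H^+] = sqrt(Ka x [NH3OH+]) = sqrt(9.09e-7 x 0.09201) = 0.000289 M.
pH = -log(0.000289) = 3.54.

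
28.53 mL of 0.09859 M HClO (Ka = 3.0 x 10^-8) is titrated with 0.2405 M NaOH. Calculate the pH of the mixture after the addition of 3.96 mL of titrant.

Initial n(HClO) = 0.09859 x 0.02853 = 0.002813 mol.
n(NaOH) added = 0.2405 x 0.003960 = 0.0009524 mol, converting that many moles of HClO to ClO-.
Remaining n(HClO) = 0.001860 mol; n(ClO-) = 0.0009524 mol.
By Henderson-Hasselbalch, pH = pKa + log([A^-]/[HA]) = 7.52 + log(0.0009524/0.001860) = 7.52 + (-0.29) = 7.23.

7.23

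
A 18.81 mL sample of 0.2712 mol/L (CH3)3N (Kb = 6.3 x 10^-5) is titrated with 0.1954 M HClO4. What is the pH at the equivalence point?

n((CH3)3N) = 0.2712 x 0.01881 = 0.005101 mol; V(HClO4) at equivalence = 0.005101/0.1954 = 0.02611 L.
At equivalence the base is fully converted to (CH3)3NH+; total volume = 0.04492 L, so [(CH3)3NH+] = 0.005101/0.04492 = 0.1136 M.
Ka((CH3)3NH+) = Kw/Kb = 1.0e-14 / 6.3 x 10^-5 = 1.59e-10.
[H^+] = sqrt(Ka x [(CH3)3NH+]) = sqrt(1.59e-10 x 0.1136) = 4.25e-6 M.
pH = -log(4.25e-6) = 5.37.

5.37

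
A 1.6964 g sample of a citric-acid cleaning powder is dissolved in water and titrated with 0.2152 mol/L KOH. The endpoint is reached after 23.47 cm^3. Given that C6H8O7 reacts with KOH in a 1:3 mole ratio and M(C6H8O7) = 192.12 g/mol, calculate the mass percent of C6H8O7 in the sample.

n(KOH) = 0.2152 x 0.02347 = 0.005051 mol.
n(C6H8O7) = 0.005051 / 3 = 0.001684 mol.
mass of C6H8O7 = 0.001684 x 192.12 = 0.3234 g.
% purity = 0.3234 / 1.6964 x 100 = 19.1%.

19.1%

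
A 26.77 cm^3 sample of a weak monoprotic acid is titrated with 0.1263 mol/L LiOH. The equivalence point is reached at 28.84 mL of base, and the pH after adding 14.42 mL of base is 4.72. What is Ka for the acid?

14.42 mL is half of the equivalence volume, so this is the half-equivalence point where [HA] = [A^-].
At half-equivalence pH = pKa, so pKa = 4.72.
Ka = 10^(-4.72) = 1.9 x 10^-5.

1.9 x 10^-5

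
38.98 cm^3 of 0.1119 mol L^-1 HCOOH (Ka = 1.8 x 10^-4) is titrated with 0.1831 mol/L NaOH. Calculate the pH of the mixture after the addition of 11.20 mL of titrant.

3.69

Initial n(HCOOH) = 0.1119 x 0.03898 = 0.004362 mol.
n(NaOH) added = 0.1831 x 0.01120 = 0.002051 mol, converting that many moles of HCOOH to HCOO-.
Remaining n(HCOOH) = 0.002311 mol; n(HCOO-) = 0.002051 mol.
By Henderson-Hasselbalch, pH = pKa + log([A^-]/[HA]) = 3.74 + log(0.002051/0.002311) = 3.74 + (-0.05) = 3.69.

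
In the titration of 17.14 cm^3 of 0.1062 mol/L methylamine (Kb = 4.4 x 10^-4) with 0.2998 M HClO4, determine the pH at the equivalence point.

n(CH3NH2) = 0.1062 x 0.01714 = 0.001820 mol; V(HClO4) at equivalence = 0.001820/0.2998 = 0.006072 L.
At equivalence the base is fully converted to CH3NH3+; total volume = 0.02321 L, so [CH3NH3+] = 0.001820/0.02321 = 0.07842 M.
Ka(CH3NH3+) = Kw/Kb = 1.0e-14 / 4.4 x 10^-4 = 2.27e-11.
[H^+] = sqrt(Ka x [CH3NH3+]) = sqrt(2.27e-11 x 0.07842) = 1.34e-6 M.
pH = -log(1.34e-6) = 5.87.

5.87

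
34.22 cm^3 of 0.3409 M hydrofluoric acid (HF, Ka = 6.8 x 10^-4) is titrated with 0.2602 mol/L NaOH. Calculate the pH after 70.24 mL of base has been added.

n(acid) = 0.3409 x 0.03422 = 0.01167 mol; n(NaOH) added = 0.2602 x 0.07024 = 0.01828 mol.
Base is in excess by 0.01828 - 0.01167 = 0.006611 mol in a total volume of 0.1045 L.
[OH^-] = 0.006611/0.1045 = 0.06329 M, so pOH = 1.20 and pH = 14.00 - 1.20 = 12.80.

12.80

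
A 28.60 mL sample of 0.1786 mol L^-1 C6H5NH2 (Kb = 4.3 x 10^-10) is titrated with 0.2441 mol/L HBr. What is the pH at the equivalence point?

n(C6H5NH2) = 0.1786 x 0.02860 = 0.005108 mol; V(HBr) at equivalence = 0.005108/0.2441 = 0.02093 L.
At equivalence the base is fully converted to C6H5NH3+; total volume = 0.04953 L, so [C6H5NH3+] = 0.005108/0.04953 = 0.1031 M.
Ka(C6H5NH3+) = Kw/Kb = 1.0e-14 / 4.3 x 10^-10 = 2.33e-5.
[H^+] = sqrt(Ka x [C6H5NH3+]) = sqrt(2.33e-5 x 0.1031) = 0.00155 M.
pH = -log(0.00155) = 2.81.

2.81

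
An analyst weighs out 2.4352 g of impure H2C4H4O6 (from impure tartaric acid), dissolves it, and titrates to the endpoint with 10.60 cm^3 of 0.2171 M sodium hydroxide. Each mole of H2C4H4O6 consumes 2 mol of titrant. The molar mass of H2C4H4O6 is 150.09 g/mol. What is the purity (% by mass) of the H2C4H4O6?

n(NaOH) = 0.2171 x 0.01060 = 0.002301 mol.
n(H2C4H4O6) = 0.002301 / 2 = 0.001151 mol.
mass of H2C4H4O6 = 0.001151 x 150.09 = 0.1727 g.
% purity = 0.1727 / 2.4352 x 100 = 7.09%.

7.09%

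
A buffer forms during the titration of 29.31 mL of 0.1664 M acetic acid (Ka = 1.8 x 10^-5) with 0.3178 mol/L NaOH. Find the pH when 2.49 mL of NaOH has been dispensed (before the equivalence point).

4.03

Initial n(CH3COOH) = 0.1664 x 0.02931 = 0.004877 mol.
n(NaOH) added = 0.3178 x 0.002490 = 0.0007913 mol, converting that many moles of CH3COOH to CH3COO-.
Remaining n(CH3COOH) = 0.004086 mol; n(CH3COO-) = 0.0007913 mol.
By Henderson-Hasselbalch, pH = pKa + log([A^-]/[HA]) = 4.74 + log(0.0007913/0.004086) = 4.74 + (-0.71) = 4.03.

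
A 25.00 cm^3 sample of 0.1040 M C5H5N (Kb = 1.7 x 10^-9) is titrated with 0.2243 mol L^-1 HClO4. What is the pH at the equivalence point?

3.19

n(C5H5N) = 0.1040 x 0.02500 = 0.002600 mol; V(HClO4) at equivalence = 0.002600/0.2243 = 0.01159 L.
At equivalence the base is fully converted to C5H5NH+; total volume = 0.03659 L, so [C5H5NH+] = 0.002600/0.03659 = 0.07105 M.
Ka(C5H5NH+) = Kw/Kb = 1.0e-14 / 1.7 x 10^-9 = 5.88e-6.
[H^+] = sqrt(Ka x [C5H5NH+]) = sqrt(5.88e-6 x 0.07105) = 0.000647 M.
pH = -log(0.000647) = 3.19.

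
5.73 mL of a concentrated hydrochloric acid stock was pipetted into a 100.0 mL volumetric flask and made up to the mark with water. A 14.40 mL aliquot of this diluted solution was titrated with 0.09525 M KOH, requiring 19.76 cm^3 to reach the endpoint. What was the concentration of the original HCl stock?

n(KOH) = 0.09525 x 0.01976 = 0.001882 mol.
n(HCl) in the aliquot = 0.001882 mol.
[diluted HCl] = 0.001882 / 0.01440 = 0.1307 M.
Dilution factor = 100.0/5.730 = 17.45, so [stock] = 0.1307 x 17.45 = 2.28 M.

2.28 M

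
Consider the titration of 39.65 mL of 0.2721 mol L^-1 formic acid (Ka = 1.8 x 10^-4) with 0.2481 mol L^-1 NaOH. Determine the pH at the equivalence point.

8.43

n(HCOOH) = 0.2721 x 0.03965 = 0.01079 mol; V(NaOH) at equivalence = 0.01079/0.2481 = 0.04349 L.
At equivalence all the acid is converted to HCOO-; total volume = 0.03965 + 0.04349 = 0.08314 L, so [HCOO-] = 0.01079/0.08314 = 0.1298 M.
Kb = Kw/Ka = 1.0e-14 / 1.8 x 10^-4 = 5.56e-11.
[OH^-] = sqrt(Kb x [HCOO-]) = sqrt(5.56e-11 x 0.1298) = 2.69e-6 M.
pOH = 5.57, so pH = 14.00 - 5.57 = 8.43.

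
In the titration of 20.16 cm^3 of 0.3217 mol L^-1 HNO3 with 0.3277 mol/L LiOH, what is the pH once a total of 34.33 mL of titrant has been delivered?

12.94

n(acid) = 0.3217 x 0.02016 = 0.006485 mol; n(LiOH) added = 0.3277 x 0.03433 = 0.01125 mol.
Base is in excess by 0.01125 - 0.006485 = 0.004764 mol in a total volume of 0.05449 L.
[OH^-] = 0.004764/0.05449 = 0.08744 M, so pOH = 1.06 and pH = 14.00 - 1.06 = 12.94.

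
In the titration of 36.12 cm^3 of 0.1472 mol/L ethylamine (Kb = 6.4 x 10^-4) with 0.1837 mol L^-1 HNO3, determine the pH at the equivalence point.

5.95

n(C2H5NH2) = 0.1472 x 0.03612 = 0.005317 mol; V(HNO3) at equivalence = 0.005317/0.1837 = 0.02894 L.
At equivalence the base is fully converted to C2H5NH3+; total volume = 0.06506 L, so [C2H5NH3+] = 0.005317/0.06506 = 0.08172 M.
Ka(C2H5NH3+) = Kw/Kb = 1.0e-14 / 6.4 x 10^-4 = 1.56e-11.
[H^+] = sqrt(Ka x [C2H5NH3+]) = sqrt(1.56e-11 x 0.08172) = 1.13e-6 M.
pH = -log(1.13e-6) = 5.95.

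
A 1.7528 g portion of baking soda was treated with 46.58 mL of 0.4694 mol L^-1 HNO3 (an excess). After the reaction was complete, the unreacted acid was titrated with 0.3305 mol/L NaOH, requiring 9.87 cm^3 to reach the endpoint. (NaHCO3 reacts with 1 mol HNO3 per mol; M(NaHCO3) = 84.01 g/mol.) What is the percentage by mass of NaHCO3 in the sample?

Total n(HNO3) added = 0.4694 x 0.04658 = 0.02186 mol.
n(NaOH) used = 0.3305 x 0.009870 = 0.003262 mol, which equals the excess n(HNO3).
So n(HNO3) consumed by the sample = 0.02186 - 0.003262 = 0.01860 mol.
n(NaHCO3) = 0.01860 / 1 = 0.01860 mol.
mass NaHCO3 = 0.01860 x 84.01 = 1.563 g, so %NaHCO3 = 1.563/1.7528 x 100 = 89.2%.

89.2%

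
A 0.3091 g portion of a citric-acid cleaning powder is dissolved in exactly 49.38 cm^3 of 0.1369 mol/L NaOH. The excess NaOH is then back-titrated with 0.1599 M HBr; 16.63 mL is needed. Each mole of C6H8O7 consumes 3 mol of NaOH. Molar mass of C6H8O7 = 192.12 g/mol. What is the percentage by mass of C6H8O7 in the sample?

Total n(NaOH) added = 0.1369 x 0.04938 = 0.006760 mol.
n(HBr) used = 0.1599 x 0.01663 = 0.002659 mol, which equals the excess n(NaOH).
So n(NaOH) consumed by the sample = 0.006760 - 0.002659 = 0.004101 mol.
n(C6H8O7) = 0.004101 / 3 = 0.001367 mol.
mass C6H8O7 = 0.001367 x 192.12 = 0.2626 g, so %C6H8O7 = 0.2626/0.3091 x 100 = 85.0%.

85.0%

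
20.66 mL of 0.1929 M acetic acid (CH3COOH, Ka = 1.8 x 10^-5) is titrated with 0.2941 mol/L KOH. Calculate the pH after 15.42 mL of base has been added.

n(acid) = 0.1929 x 0.02066 = 0.003985 mol; n(KOH) added = 0.2941 x 0.01542 = 0.004535 mol.
Base is in excess by 0.004535 - 0.003985 = 0.0005497 mol in a total volume of 0.03608 L.
[OH^-] = 0.0005497/0.03608 = 0.01524 M, so pOH = 1.82 and pH = 14.00 - 1.82 = 12.18.

12.18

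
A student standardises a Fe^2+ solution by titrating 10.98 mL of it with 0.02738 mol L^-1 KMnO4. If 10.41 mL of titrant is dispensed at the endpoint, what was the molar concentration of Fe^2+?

n(KMnO4) = 0.02738 x 0.01041 = 0.0002850 mol.
From the balanced equation, 1 mol KMnO4 reacts with 5 mol Fe^2+, so n(Fe^2+) = 0.0002850 x 5/1 = 0.001425 mol.
[Fe^2+] = 0.001425 / 0.01098 L = 0.130 M.

0.130 M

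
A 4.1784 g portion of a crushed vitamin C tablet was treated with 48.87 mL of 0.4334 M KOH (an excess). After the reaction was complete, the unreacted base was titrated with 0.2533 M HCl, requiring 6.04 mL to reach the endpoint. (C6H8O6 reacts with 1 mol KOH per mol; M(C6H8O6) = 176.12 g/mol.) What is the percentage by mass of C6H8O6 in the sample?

82.8%

Total n(KOH) added = 0.4334 x 0.04887 = 0.02118 mol.
n(HCl) used = 0.2533 x 0.006040 = 0.001530 mol, which equals the excess n(KOH).
So n(KOH) consumed by the sample = 0.02118 - 0.001530 = 0.01965 mol.
n(C6H8O6) = 0.01965 / 1 = 0.01965 mol.
mass C6H8O6 = 0.01965 x 176.12 = 3.461 g, so %C6H8O6 = 3.461/4.1784 x 100 = 82.8%.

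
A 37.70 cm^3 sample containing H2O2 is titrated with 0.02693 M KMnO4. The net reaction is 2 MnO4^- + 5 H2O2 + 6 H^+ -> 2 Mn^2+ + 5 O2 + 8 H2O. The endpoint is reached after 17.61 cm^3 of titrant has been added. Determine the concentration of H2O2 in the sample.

n(KMnO4) = 0.02693 x 0.01761 = 0.0004742 mol.
From the balanced equation, 2 mol KMnO4 reacts with 5 mol H2O2, so n(H2O2) = 0.0004742 x 5/2 = 0.001186 mol.
[H2O2] = 0.001186 / 0.03770 L = 0.0314 M.

0.0314 M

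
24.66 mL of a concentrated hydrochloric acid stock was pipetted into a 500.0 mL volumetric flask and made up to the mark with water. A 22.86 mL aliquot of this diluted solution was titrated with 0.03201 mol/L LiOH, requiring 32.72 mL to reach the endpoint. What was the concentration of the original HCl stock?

n(LiOH) = 0.03201 x 0.03272 = 0.001047 mol.
n(HCl) in the aliquot = 0.001047 mol.
[diluted HCl] = 0.001047 / 0.02286 = 0.04582 M.
Dilution factor = 500.0/24.66 = 20.28, so [stock] = 0.04582 x 20.28 = 0.929 M.

0.929 M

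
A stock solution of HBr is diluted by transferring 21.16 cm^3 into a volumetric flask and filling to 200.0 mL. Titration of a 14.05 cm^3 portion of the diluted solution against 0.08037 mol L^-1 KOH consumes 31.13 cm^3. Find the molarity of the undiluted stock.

n(KOH) = 0.08037 x 0.03113 = 0.002502 mol.
n(HBr) in the aliquot = 0.002502 mol.
[diluted HBr] = 0.002502 / 0.01405 = 0.1781 M.
Dilution factor = 200.0/21.16 = 9.452, so [stock] = 0.1781 x 9.452 = 1.68 M.

1.68 M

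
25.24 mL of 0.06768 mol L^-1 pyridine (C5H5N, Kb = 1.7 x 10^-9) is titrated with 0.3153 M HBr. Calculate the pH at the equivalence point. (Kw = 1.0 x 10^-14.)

3.24

n(C5H5N) = 0.06768 x 0.02524 = 0.001708 mol; V(HBr) at equivalence = 0.001708/0.3153 = 0.005418 L.
At equivalence the base is fully converted to C5H5NH+; total volume = 0.03066 L, so [C5H5NH+] = 0.001708/0.03066 = 0.05572 M.
Ka(C5H5NH+) = Kw/Kb = 1.0e-14 / 1.7 x 10^-9 = 5.88e-6.
[H^+] = sqrt(Ka x [C5H5NH+]) = sqrt(5.88e-6 x 0.05572) = 0.000573 M.
pH = -log(0.000573) = 3.24.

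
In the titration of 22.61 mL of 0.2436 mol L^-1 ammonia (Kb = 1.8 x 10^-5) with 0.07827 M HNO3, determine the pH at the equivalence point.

5.24

n(NH3) = 0.2436 x 0.02261 = 0.005508 mol; V(HNO3) at equivalence = 0.005508/0.07827 = 0.07037 L.
At equivalence the base is fully converted to NH4+; total volume = 0.09298 L, so [NH4+] = 0.005508/0.09298 = 0.05924 M.
Ka(NH4+) = Kw/Kb = 1.0e-14 / 1.8 x 10^-5 = 5.56e-10.
[H^+] = sqrt(Ka x [NH4+]) = sqrt(5.56e-10 x 0.05924) = 5.74e-6 M.
pH = -log(5.74e-6) = 5.24.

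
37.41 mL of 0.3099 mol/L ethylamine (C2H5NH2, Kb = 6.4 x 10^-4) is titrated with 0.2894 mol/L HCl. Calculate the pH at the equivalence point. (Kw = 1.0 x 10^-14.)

5.82

n(C2H5NH2) = 0.3099 x 0.03741 = 0.01159 mol; V(HCl) at equivalence = 0.01159/0.2894 = 0.04006 L.
At equivalence the base is fully converted to C2H5NH3+; total volume = 0.07747 L, so [C2H5NH3+] = 0.01159/0.07747 = 0.1496 M.
Ka(C2H5NH3+) = Kw/Kb = 1.0e-14 / 6.4 x 10^-4 = 1.56e-11.
[H^+] = sqrt(Ka x [C2H5NH3+]) = sqrt(1.56e-11 x 0.1496) = 1.53e-6 M.
pH = -log(1.53e-6) = 5.82.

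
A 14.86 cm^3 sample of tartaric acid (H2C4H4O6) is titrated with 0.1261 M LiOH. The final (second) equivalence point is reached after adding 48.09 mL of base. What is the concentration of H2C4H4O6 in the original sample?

n(LiOH) = 0.1261 x 0.04809 = 0.006064 mol.
At the final (second) equivalence point, 2 mol OH^- react per mol H2C4H4O6, so n(H2C4H4O6) = 0.006064 / 2 = 0.003032 mol.
[H2C4H4O6] = 0.003032 / 0.01486 L = 0.204 M.

0.204 M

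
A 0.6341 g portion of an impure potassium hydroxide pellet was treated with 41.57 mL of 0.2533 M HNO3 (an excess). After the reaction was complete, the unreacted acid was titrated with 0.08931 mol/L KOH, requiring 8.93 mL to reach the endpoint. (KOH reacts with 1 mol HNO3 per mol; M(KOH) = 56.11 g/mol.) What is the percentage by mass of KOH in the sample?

86.1%

Total n(HNO3) added = 0.2533 x 0.04157 = 0.01053 mol.
n(KOH) used = 0.08931 x 0.008930 = 0.0007975 mol, which equals the excess n(HNO3).
So n(HNO3) consumed by the sample = 0.01053 - 0.0007975 = 0.009732 mol.
n(KOH) = 0.009732 / 1 = 0.009732 mol.
mass KOH = 0.009732 x 56.11 = 0.5461 g, so %KOH = 0.5461/0.6341 x 100 = 86.1%.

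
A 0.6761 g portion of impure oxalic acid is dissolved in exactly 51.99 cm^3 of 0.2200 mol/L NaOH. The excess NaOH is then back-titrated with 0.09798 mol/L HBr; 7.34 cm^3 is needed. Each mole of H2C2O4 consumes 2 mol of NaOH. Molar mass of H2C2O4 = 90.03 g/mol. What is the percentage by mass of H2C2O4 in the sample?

Total n(NaOH) added = 0.2200 x 0.05199 = 0.01144 mol.
n(HBr) used = 0.09798 x 0.007340 = 0.0007192 mol, which equals the excess n(NaOH).
So n(NaOH) consumed by the sample = 0.01144 - 0.0007192 = 0.01072 mol.
n(H2C2O4) = 0.01072 / 2 = 0.005359 mol.
mass H2C2O4 = 0.005359 x 90.03 = 0.4825 g, so %H2C2O4 = 0.4825/0.6761 x 100 = 71.4%.

71.4%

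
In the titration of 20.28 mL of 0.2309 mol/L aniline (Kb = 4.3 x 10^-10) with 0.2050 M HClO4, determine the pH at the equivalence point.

2.80

n(C6H5NH2) = 0.2309 x 0.02028 = 0.004683 mol; V(HClO4) at equivalence = 0.004683/0.2050 = 0.02284 L.
At equivalence the base is fully converted to C6H5NH3+; total volume = 0.04312 L, so [C6H5NH3+] = 0.004683/0.04312 = 0.1086 M.
Ka(C6H5NH3+) = Kw/Kb = 1.0e-14 / 4.3 x 10^-10 = 2.33e-5.
[H^+] = sqrt(Ka x [C6H5NH3+]) = sqrt(2.33e-5 x 0.1086) = 0.00159 M.
pH = -log(0.00159) = 2.80.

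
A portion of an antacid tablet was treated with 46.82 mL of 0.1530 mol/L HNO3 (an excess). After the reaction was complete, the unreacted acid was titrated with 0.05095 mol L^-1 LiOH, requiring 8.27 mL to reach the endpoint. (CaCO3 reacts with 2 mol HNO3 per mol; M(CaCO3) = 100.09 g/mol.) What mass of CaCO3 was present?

0.337 g

Total n(HNO3) added = 0.1530 x 0.04682 = 0.007163 mol.
n(LiOH) used = 0.05095 x 0.008270 = 0.0004214 mol, which equals the excess n(HNO3).
So n(HNO3) consumed by the sample = 0.007163 - 0.0004214 = 0.006742 mol.
n(CaCO3) = 0.006742 / 2 = 0.003371 mol.
mass = 0.003371 mol x 100.09 g/mol = 0.337 g.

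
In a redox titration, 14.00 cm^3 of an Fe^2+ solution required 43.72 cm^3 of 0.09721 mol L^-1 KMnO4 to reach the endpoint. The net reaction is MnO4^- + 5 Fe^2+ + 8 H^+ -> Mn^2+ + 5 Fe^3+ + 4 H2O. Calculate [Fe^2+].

n(KMnO4) = 0.09721 x 0.04372 = 0.004250 mol.
From the balanced equation, 1 mol KMnO4 reacts with 5 mol Fe^2+, so n(Fe^2+) = 0.004250 x 5/1 = 0.02125 mol.
[Fe^2+] = 0.02125 / 0.01400 L = 1.52 M.

1.52 M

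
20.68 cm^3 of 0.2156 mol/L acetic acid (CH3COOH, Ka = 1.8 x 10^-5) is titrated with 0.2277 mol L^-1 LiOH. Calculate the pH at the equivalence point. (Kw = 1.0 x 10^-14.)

8.89

n(CH3COOH) = 0.2156 x 0.02068 = 0.004459 mol; V(LiOH) at equivalence = 0.004459/0.2277 = 0.01958 L.
At equivalence all the acid is converted to CH3COO-; total volume = 0.02068 + 0.01958 = 0.04026 L, so [CH3COO-] = 0.004459/0.04026 = 0.1107 M.
Kb = Kw/Ka = 1.0e-14 / 1.8 x 10^-5 = 5.56e-10.
[OH^-] = sqrt(Kb x [CH3COO-]) = sqrt(5.56e-10 x 0.1107) = 7.84e-6 M.
pOH = 5.11, so pH = 14.00 - 5.11 = 8.89.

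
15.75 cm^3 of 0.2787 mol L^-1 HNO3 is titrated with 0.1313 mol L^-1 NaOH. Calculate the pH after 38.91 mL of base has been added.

n(acid) = 0.2787 x 0.01575 = 0.004390 mol; n(NaOH) added = 0.1313 x 0.03891 = 0.005109 mol.
Base is in excess by 0.005109 - 0.004390 = 0.0007194 mol in a total volume of 0.05466 L.
[OH^-] = 0.0007194/0.05466 = 0.01316 M, so pOH = 1.88 and pH = 14.00 - 1.88 = 12.12.

12.12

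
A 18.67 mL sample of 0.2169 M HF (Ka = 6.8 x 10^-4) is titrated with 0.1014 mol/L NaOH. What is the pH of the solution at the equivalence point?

n(HF) = 0.2169 x 0.01867 = 0.004050 mol; V(NaOH) at equivalence = 0.004050/0.1014 = 0.03994 L.
At equivalence all the acid is converted to F-; total volume = 0.01867 + 0.03994 = 0.05861 L, so [F-] = 0.004050/0.05861 = 0.06910 M.
Kb = Kw/Ka = 1.0e-14 / 6.8 x 10^-4 = 1.47e-11.
[OH^-] = sqrt(Kb x [F-]) = sqrt(1.47e-11 x 0.06910) = 1.01e-6 M.
pOH = 6.00, so pH = 14.00 - 6.00 = 8.00.

8.00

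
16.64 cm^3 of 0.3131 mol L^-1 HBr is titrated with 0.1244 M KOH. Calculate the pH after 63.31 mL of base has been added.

n(acid) = 0.3131 x 0.01664 = 0.005210 mol; n(KOH) added = 0.1244 x 0.06331 = 0.007876 mol.
Base is in excess by 0.007876 - 0.005210 = 0.002666 mol in a total volume of 0.07995 L.
[OH^-] = 0.002666/0.07995 = 0.03334 M, so pOH = 1.48 and pH = 14.00 - 1.48 = 12.52.

12.52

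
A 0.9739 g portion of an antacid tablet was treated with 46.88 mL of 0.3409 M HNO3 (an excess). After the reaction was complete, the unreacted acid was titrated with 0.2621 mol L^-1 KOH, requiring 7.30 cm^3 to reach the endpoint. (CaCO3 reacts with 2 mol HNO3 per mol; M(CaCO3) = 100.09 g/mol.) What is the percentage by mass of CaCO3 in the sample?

72.3%

Total n(HNO3) added = 0.3409 x 0.04688 = 0.01598 mol.
n(KOH) used = 0.2621 x 0.007300 = 0.001913 mol, which equals the excess n(HNO3).
So n(HNO3) consumed by the sample = 0.01598 - 0.001913 = 0.01407 mol.
n(CaCO3) = 0.01407 / 2 = 0.007034 mol.
mass CaCO3 = 0.007034 x 100.09 = 0.7040 g, so %CaCO3 = 0.7040/0.9739 x 100 = 72.3%.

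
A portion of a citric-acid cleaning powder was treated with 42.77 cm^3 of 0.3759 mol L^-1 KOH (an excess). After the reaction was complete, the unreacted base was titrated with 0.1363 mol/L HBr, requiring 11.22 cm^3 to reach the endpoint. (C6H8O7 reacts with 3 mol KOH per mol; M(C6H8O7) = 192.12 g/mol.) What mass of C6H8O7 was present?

0.932 g

Total n(KOH) added = 0.3759 x 0.04277 = 0.01608 mol.
n(HBr) used = 0.1363 x 0.01122 = 0.001529 mol, which equals the excess n(KOH).
So n(KOH) consumed by the sample = 0.01608 - 0.001529 = 0.01455 mol.
n(C6H8O7) = 0.01455 / 3 = 0.004849 mol.
mass = 0.004849 mol x 192.12 g/mol = 0.932 g.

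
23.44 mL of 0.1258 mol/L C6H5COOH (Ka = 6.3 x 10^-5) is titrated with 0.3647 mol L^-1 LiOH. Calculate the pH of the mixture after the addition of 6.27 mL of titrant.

Initial n(C6H5COOH) = 0.1258 x 0.02344 = 0.002949 mol.
n(LiOH) added = 0.3647 x 0.006270 = 0.002287 mol, converting that many moles of C6H5COOH to C6H5COO-.
Remaining n(C6H5COOH) = 0.0006621 mol; n(C6H5COO-) = 0.002287 mol.
By Henderson-Hasselbalch, pH = pKa + log([A^-]/[HA]) = 4.20 + log(0.002287/0.0006621) = 4.20 + (+0.54) = 4.74.

4.74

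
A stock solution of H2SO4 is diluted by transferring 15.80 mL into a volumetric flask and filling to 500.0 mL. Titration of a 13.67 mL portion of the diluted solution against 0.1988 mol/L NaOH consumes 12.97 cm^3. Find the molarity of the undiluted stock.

n(NaOH) = 0.1988 x 0.01297 = 0.002578 mol.
n(H2SO4) in the aliquot = 0.002578 x 1/2 = 0.001289 mol.
[diluted H2SO4] = 0.001289 / 0.01367 = 0.09431 M.
Dilution factor = 500.0/15.80 = 31.65, so [stock] = 0.09431 x 31.65 = 2.98 M.

2.98 M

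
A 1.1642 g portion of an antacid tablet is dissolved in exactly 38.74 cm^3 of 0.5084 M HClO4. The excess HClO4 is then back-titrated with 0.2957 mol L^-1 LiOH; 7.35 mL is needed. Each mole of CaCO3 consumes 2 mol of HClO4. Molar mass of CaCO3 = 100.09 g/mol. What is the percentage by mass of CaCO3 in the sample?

Total n(HClO4) added = 0.5084 x 0.03874 = 0.01970 mol.
n(LiOH) used = 0.2957 x 0.007350 = 0.002173 mol, which equals the excess n(HClO4).
So n(HClO4) consumed by the sample = 0.01970 - 0.002173 = 0.01752 mol.
n(CaCO3) = 0.01752 / 2 = 0.008761 mol.
mass CaCO3 = 0.008761 x 100.09 = 0.8769 g, so %CaCO3 = 0.8769/1.1642 x 100 = 75.3%.

75.3%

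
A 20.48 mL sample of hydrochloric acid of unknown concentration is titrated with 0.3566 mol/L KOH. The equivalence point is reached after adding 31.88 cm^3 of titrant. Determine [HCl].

0.555 M

n(KOH) delivered = 0.3566 x 0.03188 = 0.01137 mol.
For a 1:1 reaction, n(HCl) = 0.01137 mol.
[HCl] = 0.01137 mol / 0.02048 L = 0.555 M.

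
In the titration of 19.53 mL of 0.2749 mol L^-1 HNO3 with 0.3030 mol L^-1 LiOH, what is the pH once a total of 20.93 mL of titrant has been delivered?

n(acid) = 0.2749 x 0.01953 = 0.005369 mol; n(LiOH) added = 0.3030 x 0.02093 = 0.006342 mol.
Base is in excess by 0.006342 - 0.005369 = 0.0009730 mol in a total volume of 0.04046 L.
[OH^-] = 0.0009730/0.04046 = 0.02405 M, so pOH = 1.62 and pH = 14.00 - 1.62 = 12.38.

12.38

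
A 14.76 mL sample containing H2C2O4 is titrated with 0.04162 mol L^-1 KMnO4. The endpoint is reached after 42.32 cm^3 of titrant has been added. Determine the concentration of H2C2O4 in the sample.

0.298 M

n(KMnO4) = 0.04162 x 0.04232 = 0.001761 mol.
From the balanced equation, 2 mol KMnO4 reacts with 5 mol H2C2O4, so n(H2C2O4) = 0.001761 x 5/2 = 0.004403 mol.
[H2C2O4] = 0.004403 / 0.01476 L = 0.298 M.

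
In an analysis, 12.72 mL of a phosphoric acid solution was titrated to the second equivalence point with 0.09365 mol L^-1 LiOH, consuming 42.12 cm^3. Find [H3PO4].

n(LiOH) = 0.09365 x 0.04212 = 0.003945 mol.
At the second equivalence point, 2 mol OH^- react per mol H3PO4, so n(H3PO4) = 0.003945 / 2 = 0.001972 mol.
[H3PO4] = 0.001972 / 0.01272 L = 0.155 M.

0.155 M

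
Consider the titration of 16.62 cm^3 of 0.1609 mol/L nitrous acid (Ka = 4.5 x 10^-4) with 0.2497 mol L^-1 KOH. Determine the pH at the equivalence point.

n(HNO2) = 0.1609 x 0.01662 = 0.002674 mol; V(KOH) at equivalence = 0.002674/0.2497 = 0.01071 L.
At equivalence all the acid is converted to NO2-; total volume = 0.01662 + 0.01071 = 0.02733 L, so [NO2-] = 0.002674/0.02733 = 0.09785 M.
Kb = Kw/Ka = 1.0e-14 / 4.5 x 10^-4 = 2.22e-11.
[OH^-] = sqrt(Kb x [NO2-]) = sqrt(2.22e-11 x 0.09785) = 1.47e-6 M.
pOH = 5.83, so pH = 14.00 - 5.83 = 8.17.

8.17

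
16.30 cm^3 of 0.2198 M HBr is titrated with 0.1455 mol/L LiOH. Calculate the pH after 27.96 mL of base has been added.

n(acid) = 0.2198 x 0.01630 = 0.003583 mol; n(LiOH) added = 0.1455 x 0.02796 = 0.004068 mol.
Base is in excess by 0.004068 - 0.003583 = 0.0004854 mol in a total volume of 0.04426 L.
[OH^-] = 0.0004854/0.04426 = 0.01097 M, so pOH = 1.96 and pH = 14.00 - 1.96 = 12.04.

12.04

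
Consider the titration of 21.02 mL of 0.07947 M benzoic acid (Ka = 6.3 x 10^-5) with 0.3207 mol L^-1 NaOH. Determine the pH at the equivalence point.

n(C6H5COOH) = 0.07947 x 0.02102 = 0.001670 mol; V(NaOH) at equivalence = 0.001670/0.3207 = 0.005209 L.
At equivalence all the acid is converted to C6H5COO-; total volume = 0.02102 + 0.005209 = 0.02623 L, so [C6H5COO-] = 0.001670/0.02623 = 0.06369 M.
Kb = Kw/Ka = 1.0e-14 / 6.3 x 10^-5 = 1.59e-10.
[OH^-] = sqrt(Kb x [C6H5COO-]) = sqrt(1.59e-10 x 0.06369) = 3.18e-6 M.
pOH = 5.50, so pH = 14.00 - 5.50 = 8.50.

8.50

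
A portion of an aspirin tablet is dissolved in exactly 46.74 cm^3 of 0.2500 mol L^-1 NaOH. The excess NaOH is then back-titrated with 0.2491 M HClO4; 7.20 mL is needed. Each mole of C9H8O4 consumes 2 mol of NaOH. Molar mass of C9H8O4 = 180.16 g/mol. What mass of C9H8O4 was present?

Total n(NaOH) added = 0.2500 x 0.04674 = 0.01169 mol.
n(HClO4) used = 0.2491 x 0.007200 = 0.001794 mol, which equals the excess n(NaOH).
So n(NaOH) consumed by the sample = 0.01169 - 0.001794 = 0.009891 mol.
n(C9H8O4) = 0.009891 / 2 = 0.004946 mol.
mass = 0.004946 mol x 180.16 g/mol = 0.891 g.

0.891 g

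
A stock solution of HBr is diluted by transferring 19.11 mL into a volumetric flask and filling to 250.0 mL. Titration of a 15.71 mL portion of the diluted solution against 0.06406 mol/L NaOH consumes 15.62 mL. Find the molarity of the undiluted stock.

0.833 M

n(NaOH) = 0.06406 x 0.01562 = 0.001001 mol.
n(HBr) in the aliquot = 0.001001 mol.
[diluted HBr] = 0.001001 / 0.01571 = 0.06369 M.
Dilution factor = 250.0/19.11 = 13.08, so [stock] = 0.06369 x 13.08 = 0.833 M.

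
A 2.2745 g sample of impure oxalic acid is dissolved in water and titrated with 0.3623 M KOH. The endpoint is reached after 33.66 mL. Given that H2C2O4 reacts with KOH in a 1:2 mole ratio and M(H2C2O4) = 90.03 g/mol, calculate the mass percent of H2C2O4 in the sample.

24.1%

n(KOH) = 0.3623 x 0.03366 = 0.01220 mol.
n(H2C2O4) = 0.01220 / 2 = 0.006098 mol.
mass of H2C2O4 = 0.006098 x 90.03 = 0.5490 g.
% purity = 0.5490 / 2.2745 x 100 = 24.1%.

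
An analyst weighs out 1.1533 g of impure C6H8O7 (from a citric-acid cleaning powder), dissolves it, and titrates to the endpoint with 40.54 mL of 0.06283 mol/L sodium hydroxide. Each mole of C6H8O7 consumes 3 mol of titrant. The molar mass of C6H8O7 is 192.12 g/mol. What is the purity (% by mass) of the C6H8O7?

14.1%

n(NaOH) = 0.06283 x 0.04054 = 0.002547 mol.
n(C6H8O7) = 0.002547 / 3 = 0.0008490 mol.
mass of C6H8O7 = 0.0008490 x 192.12 = 0.1631 g.
% purity = 0.1631 / 1.1533 x 100 = 14.1%.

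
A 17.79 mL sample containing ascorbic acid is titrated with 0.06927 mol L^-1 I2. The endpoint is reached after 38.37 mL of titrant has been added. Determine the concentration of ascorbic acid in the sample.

n(I2) = 0.06927 x 0.03837 = 0.002658 mol.
From the balanced equation, 1 mol I2 reacts with 1 mol ascorbic acid, so n(ascorbic acid) = 0.002658 x 1/1 = 0.002658 mol.
[ascorbic acid] = 0.002658 / 0.01779 L = 0.149 M.

0.149 M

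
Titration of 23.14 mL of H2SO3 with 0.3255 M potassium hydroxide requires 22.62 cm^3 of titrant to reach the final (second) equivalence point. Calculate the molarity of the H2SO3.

0.159 M

n(KOH) = 0.3255 x 0.02262 = 0.007363 mol.
At the final (second) equivalence point, 2 mol OH^- react per mol H2SO3, so n(H2SO3) = 0.007363 / 2 = 0.003681 mol.
[H2SO3] = 0.003681 / 0.02314 L = 0.159 M.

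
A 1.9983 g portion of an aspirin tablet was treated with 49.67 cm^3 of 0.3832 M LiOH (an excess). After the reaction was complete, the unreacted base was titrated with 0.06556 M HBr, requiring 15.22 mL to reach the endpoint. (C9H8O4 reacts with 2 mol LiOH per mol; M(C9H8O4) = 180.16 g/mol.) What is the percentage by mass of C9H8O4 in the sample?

81.3%

Total n(LiOH) added = 0.3832 x 0.04967 = 0.01903 mol.
n(HBr) used = 0.06556 x 0.01522 = 0.0009978 mol, which equals the excess n(LiOH).
So n(LiOH) consumed by the sample = 0.01903 - 0.0009978 = 0.01804 mol.
n(C9H8O4) = 0.01804 / 2 = 0.009018 mol.
mass C9H8O4 = 0.009018 x 180.16 = 1.625 g, so %C9H8O4 = 1.625/1.9983 x 100 = 81.3%.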